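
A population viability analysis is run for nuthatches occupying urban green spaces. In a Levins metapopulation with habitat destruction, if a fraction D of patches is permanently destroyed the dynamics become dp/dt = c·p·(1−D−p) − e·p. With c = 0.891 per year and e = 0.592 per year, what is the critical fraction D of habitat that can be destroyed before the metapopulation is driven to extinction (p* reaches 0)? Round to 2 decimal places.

The nontrivial equilibrium is p* = (1−D) − e/c; extinction occurs when this hits zero.
So D_crit = 1 − e/c = 1 − 0.592/0.891 = 1 − 0.6644 = 0.3356.
Note this equals the original equilibrium occupancy — the Levins extinction-debt result.

0.34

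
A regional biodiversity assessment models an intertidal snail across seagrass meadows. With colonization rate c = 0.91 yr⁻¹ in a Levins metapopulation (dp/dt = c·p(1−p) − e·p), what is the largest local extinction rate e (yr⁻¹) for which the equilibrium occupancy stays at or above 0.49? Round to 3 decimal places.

0.464

1 − e/c ≥ 0.49 ⇒ e ≤ c(1 − 0.49) = 0.91 × 0.5100.
e_max = 0.4641.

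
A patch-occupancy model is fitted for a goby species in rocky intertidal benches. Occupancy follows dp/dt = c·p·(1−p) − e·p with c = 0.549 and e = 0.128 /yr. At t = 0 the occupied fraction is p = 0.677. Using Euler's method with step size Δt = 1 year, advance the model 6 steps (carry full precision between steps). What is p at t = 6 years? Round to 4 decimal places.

Update rule: p ← p + [c·p·(1−p) − e·p]·Δt with Δt = 1.
step 1: Δp = +0.03339, p = 0.71039
step 2: Δp = +0.02202, p = 0.73241
step 3: Δp = +0.01385, p = 0.74626
step 4: Δp = +0.00844, p = 0.75469
step 5: Δp = +0.00504, p = 0.75973
step 6: Δp = +0.00297, p = 0.76270

0.7627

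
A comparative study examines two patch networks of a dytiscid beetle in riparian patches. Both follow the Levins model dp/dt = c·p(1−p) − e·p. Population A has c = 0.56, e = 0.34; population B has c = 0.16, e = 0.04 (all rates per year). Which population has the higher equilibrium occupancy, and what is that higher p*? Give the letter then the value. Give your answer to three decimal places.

A: p*_A = 1 − 0.34/0.56 = 0.3929.
B: p*_B = 1 − 0.04/0.16 = 0.7500.
B is higher at 0.7500.

B, 0.750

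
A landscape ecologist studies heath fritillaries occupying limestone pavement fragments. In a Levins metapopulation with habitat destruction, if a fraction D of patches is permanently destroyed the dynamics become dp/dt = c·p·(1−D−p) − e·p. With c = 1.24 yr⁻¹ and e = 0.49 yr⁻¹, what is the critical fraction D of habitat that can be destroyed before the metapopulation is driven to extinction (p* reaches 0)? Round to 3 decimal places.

The nontrivial equilibrium is p* = (1−D) − e/c; extinction occurs when this hits zero.
So D_crit = 1 − e/c = 1 − 0.49/1.24 = 1 − 0.3952 = 0.6048.
This equals the undisturbed p*, a classic result of Lande's extension.

0.605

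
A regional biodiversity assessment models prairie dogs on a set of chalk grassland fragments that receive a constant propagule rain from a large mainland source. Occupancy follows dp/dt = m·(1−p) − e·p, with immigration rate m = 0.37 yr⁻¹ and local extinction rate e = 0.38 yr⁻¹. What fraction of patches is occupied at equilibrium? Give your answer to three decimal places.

0.493

Setting dp/dt = 0: m − m·p* = e·p*, so m = (m+e)·p*.
p* = m/(m+e) = 0.37/(0.37+0.38) = 0.37/0.7500 = 0.4933.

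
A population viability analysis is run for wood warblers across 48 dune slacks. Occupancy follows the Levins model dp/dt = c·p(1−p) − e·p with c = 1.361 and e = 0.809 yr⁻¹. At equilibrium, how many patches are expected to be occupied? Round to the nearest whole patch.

p* = 1 − e/c = 1 − 0.809/1.361 = 0.4056.
Expected occupied patches = N × p* = 48 × 0.4056 = 19.47 ≈ 19.

19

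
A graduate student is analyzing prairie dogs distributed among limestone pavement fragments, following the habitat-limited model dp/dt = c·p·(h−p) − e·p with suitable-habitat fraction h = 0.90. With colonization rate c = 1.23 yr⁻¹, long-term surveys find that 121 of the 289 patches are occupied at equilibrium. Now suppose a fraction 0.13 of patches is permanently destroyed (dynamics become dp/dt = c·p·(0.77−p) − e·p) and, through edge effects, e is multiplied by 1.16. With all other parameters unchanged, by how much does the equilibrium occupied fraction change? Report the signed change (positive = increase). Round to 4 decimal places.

Observed p* = 121/289 = 0.41869.
Balance c(h−p*) = e gives e = 1.23×(0.9 − 0.41869) = 0.59201.
New p* = 0.77 − e/c = 0.77 − 0.68673/1.23000 = 0.21168.
Δp* = 0.21168 − 0.41869 = -0.20701.

-0.2070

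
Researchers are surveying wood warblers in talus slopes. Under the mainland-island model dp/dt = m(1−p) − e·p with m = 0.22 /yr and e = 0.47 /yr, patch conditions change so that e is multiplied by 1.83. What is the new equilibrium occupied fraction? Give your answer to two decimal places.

Before: p* = 0.22/(0.22+0.47) = 0.3188.
After: m = 0.22, e = 0.8601; p* = 0.22/1.0801 = 0.2037.

0.20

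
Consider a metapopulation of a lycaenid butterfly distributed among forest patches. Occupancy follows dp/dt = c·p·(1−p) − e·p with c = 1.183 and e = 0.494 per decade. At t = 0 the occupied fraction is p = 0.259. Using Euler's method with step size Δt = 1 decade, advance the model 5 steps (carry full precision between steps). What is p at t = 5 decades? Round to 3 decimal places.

Update rule: p ← p + [c·p·(1−p) − e·p]·Δt with Δt = 1.
step 1: Δp = +0.09909, p = 0.35809
step 2: Δp = +0.09503, p = 0.45312
step 3: Δp = +0.06931, p = 0.52243
step 4: Δp = +0.03707, p = 0.55950
step 5: Δp = +0.01517, p = 0.57467

0.575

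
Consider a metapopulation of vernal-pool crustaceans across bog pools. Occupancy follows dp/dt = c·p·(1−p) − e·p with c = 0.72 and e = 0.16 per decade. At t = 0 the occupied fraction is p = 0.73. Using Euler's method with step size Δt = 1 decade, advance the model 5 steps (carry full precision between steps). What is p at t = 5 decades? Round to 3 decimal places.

Update rule: p ← p + [c·p·(1−p) − e·p]·Δt with Δt = 1.
step 1: Δp = +0.02511, p = 0.75511
step 2: Δp = +0.01232, p = 0.76743
step 3: Δp = +0.00571, p = 0.77315
step 4: Δp = +0.00258, p = 0.77573
step 5: Δp = +0.00115, p = 0.77687

0.777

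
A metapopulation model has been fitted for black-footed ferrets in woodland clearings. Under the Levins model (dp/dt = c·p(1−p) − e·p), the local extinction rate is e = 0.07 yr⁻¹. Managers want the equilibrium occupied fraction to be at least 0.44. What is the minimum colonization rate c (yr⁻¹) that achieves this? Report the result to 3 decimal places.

0.125

p* = 1 − e/c ≥ 0.44 requires e/c ≤ 0.5600, i.e. c ≥ e/0.5600.
c_min = 0.07/0.5600 = 0.1250.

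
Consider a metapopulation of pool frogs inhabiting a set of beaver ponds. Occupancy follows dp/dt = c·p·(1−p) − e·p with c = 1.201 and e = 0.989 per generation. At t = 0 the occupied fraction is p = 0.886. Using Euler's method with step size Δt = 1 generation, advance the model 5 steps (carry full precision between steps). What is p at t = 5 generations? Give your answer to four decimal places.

Update rule: p ← p + [c·p·(1−p) − e·p]·Δt with Δt = 1.
  1  |  dp/dt·Δt = -0.754948  |  p_1 = 0.131052
  2  |  dp/dt·Δt = +0.007156  |  p_2 = 0.138208
  3  |  dp/dt·Δt = +0.006359  |  p_3 = 0.144567
  4  |  dp/dt·Δt = +0.005548  |  p_4 = 0.150115
  5  |  dp/dt·Δt = +0.004760  |  p_5 = 0.154875

0.1549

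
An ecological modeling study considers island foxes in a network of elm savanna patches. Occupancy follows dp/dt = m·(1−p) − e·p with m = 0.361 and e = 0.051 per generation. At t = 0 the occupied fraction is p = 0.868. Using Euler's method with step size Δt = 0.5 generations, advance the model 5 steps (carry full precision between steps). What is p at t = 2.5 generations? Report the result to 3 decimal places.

Update rule: p ← p + [m·(1−p) − e·p]·Δt with Δt = 0.5.
  1  |  dp/dt·Δt = +0.001692  |  p_1 = 0.869692
  2  |  dp/dt·Δt = +0.001343  |  p_2 = 0.871035
  3  |  dp/dt·Δt = +0.001067  |  p_3 = 0.872102
  4  |  dp/dt·Δt = +0.000847  |  p_4 = 0.872949
  5  |  dp/dt·Δt = +0.000672  |  p_5 = 0.873622

0.874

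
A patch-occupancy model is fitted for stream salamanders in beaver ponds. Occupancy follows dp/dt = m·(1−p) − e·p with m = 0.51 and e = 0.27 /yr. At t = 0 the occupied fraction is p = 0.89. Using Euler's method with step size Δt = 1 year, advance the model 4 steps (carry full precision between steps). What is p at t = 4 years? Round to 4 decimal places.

0.6544

Update rule: p ← p + [m·(1−p) − e·p]·Δt with Δt = 1.
step 1: Δp = -0.18420, p = 0.70580
step 2: Δp = -0.04052, p = 0.66528
step 3: Δp = -0.00892, p = 0.65636
step 4: Δp = -0.00196, p = 0.65440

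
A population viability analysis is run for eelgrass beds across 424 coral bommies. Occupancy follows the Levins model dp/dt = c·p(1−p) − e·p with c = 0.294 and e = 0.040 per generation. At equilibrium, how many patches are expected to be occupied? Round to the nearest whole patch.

p* = 1 − e/c = 1 − 0.040/0.294 = 0.8639.
Expected occupied patches = N × p* = 424 × 0.8639 = 366.31 ≈ 366.

366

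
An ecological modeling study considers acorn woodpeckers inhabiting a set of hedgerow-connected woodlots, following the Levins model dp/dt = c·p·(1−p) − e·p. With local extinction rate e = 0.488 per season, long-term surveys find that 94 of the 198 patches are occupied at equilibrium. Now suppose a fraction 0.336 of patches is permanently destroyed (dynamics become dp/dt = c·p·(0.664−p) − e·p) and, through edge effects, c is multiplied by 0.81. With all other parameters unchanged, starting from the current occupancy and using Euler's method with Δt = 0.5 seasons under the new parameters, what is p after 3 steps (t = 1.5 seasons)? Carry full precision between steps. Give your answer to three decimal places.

Observed p* = 94/198 = 0.47475.
Balance c(1−p*) = e gives c = e/(1 − 0.47475) = 0.488/0.52525 = 0.92908.
Starting from p₀ = 0.47475; update p ← p + (dp/dt)·Δt with the new parameters.
t = 0.5: p = 0.47475 + (-0.08203) = 0.39272
t = 1: p = 0.39272 + (-0.05574) = 0.33698
t = 1.5: p = 0.33698 + (-0.04076) = 0.29622

0.296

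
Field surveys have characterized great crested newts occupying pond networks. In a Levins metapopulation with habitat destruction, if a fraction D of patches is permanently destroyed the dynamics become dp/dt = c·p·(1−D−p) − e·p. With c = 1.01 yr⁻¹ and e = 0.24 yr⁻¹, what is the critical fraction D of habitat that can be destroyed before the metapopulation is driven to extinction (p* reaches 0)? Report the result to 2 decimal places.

The nontrivial equilibrium is p* = (1−D) − e/c; extinction occurs when this hits zero.
So D_crit = 1 − e/c = 1 − 0.24/1.01 = 1 − 0.2376 = 0.7624.
This equals the undisturbed p*, a classic result of Lande's extension.

0.76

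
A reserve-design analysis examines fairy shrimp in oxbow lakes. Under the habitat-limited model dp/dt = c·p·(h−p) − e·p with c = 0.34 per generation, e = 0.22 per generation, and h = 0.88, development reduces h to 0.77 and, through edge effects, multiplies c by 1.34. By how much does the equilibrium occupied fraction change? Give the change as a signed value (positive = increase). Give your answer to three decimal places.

0.054

Before: p* = h − e/c = 0.88 − 0.22/0.34 = 0.88 − 0.6471 = 0.2329.
After: c = 0.4556, e = 0.22, h = 0.77; p* = 0.77 − 0.22/0.4556 = 0.2871.
Δp* = 0.2871 − 0.2329 = +0.0542.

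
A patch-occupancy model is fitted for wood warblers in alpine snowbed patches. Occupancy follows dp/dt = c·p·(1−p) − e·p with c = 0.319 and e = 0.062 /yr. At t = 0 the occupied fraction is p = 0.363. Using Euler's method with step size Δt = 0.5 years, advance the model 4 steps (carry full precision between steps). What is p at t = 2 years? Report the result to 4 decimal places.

0.4660

Update rule: p ← p + [c·p·(1−p) − e·p]·Δt with Δt = 0.5.
step 1: Δp = +0.02563, p = 0.38863
step 2: Δp = +0.02585, p = 0.41448
step 3: Δp = +0.02586, p = 0.44034
step 4: Δp = +0.02566, p = 0.46599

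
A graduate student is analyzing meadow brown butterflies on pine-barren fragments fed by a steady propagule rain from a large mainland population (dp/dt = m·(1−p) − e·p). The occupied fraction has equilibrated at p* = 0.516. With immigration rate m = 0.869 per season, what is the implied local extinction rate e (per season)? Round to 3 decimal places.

0.815

At equilibrium m(1−p*) = e·p*, so e = m(1−p*)/p*.
e = 0.869 × 0.4840 / 0.516 = 0.8151.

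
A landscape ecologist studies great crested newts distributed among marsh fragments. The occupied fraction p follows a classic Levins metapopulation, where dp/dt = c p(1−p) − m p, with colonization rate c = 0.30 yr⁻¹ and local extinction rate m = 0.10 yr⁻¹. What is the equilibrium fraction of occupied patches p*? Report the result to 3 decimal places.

At equilibrium, colonization balances extinction: c·p*·(1−p*) = m·p*.
So p* = 1 − m/c = 1 − 0.10/0.30 = 1 − 0.3333 = 0.6667.

0.667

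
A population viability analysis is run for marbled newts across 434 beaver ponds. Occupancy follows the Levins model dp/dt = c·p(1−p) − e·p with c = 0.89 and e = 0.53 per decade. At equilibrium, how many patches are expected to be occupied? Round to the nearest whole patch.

176

p* = 1 − e/c = 1 − 0.53/0.89 = 0.4045.
Expected occupied patches = N × p* = 434 × 0.4045 = 175.55 ≈ 176.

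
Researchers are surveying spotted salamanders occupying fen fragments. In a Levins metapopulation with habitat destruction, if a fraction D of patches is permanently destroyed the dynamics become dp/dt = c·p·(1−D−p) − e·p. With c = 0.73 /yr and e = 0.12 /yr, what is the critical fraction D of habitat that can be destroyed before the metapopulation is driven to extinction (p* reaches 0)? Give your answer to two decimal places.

0.84

The nontrivial equilibrium is p* = (1−D) − e/c; extinction occurs when this hits zero.
So D_crit = 1 − e/c = 1 − 0.12/0.73 = 1 − 0.1644 = 0.8356.
This equals the undisturbed p*, a classic result of Lande's extension.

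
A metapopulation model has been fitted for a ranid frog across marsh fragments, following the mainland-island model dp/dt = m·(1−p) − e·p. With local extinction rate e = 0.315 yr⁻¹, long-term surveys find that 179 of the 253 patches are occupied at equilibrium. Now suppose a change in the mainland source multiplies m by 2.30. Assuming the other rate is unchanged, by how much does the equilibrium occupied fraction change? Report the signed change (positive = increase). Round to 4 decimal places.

Observed p* = 179/253 = 0.70751.
Balance m(1−p*) = e·p* gives m = e·p*/(1−p*) = 0.315×0.70751/0.29249 = 0.76196.
New p* = m/(m+e) = 1.75251/(1.75251+0.31500) = 0.84764.
Δp* = 0.84764 − 0.70751 = +0.14013.

0.1401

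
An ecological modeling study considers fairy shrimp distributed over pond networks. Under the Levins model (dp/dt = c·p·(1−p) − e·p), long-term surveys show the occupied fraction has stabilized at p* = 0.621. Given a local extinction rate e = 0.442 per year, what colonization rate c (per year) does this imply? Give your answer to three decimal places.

At equilibrium c(1−p*) = e, so c = e/(1−p*).
c = 0.442/(1 − 0.621) = 0.442/0.3790 = 1.1662.

1.166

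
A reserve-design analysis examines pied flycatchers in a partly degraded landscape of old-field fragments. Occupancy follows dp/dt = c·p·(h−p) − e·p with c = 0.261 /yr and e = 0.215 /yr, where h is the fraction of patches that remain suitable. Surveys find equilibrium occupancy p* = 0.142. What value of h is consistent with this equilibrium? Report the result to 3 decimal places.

At equilibrium c(h−p*) = e, so h = p* + e/c.
h = 0.142 + 0.215/0.261 = 0.142 + 0.8238 = 0.9658.

0.966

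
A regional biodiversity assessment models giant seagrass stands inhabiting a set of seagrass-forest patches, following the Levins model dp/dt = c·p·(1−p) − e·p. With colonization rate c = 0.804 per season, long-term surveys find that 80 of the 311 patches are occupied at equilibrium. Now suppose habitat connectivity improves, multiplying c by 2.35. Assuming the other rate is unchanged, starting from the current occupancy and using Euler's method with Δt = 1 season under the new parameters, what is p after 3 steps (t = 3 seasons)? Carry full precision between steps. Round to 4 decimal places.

Observed p* = 80/311 = 0.25723.
Balance c(1−p*) = e gives e = 0.804×(1 − 0.25723) = 0.59718.
Starting from p₀ = 0.25723; update p ← p + (dp/dt)·Δt with the new parameters.
step 1: Δp = +0.20738, p = 0.46462
step 2: Δp = +0.19252, p = 0.65714
step 3: Δp = +0.03326, p = 0.69040

0.6904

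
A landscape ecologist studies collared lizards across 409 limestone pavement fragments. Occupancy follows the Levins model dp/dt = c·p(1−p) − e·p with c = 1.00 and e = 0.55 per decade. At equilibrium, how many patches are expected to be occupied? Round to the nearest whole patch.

184

p* = 1 − e/c = 1 − 0.55/1.00 = 0.4500.
Expected occupied patches = N × p* = 409 × 0.4500 = 184.05 ≈ 184.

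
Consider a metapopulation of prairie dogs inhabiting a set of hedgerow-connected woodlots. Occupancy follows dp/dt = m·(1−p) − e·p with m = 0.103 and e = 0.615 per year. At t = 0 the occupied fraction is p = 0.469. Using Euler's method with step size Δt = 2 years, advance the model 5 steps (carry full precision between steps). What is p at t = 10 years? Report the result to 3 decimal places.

0.138

Update rule: p ← p + [m·(1−p) − e·p]·Δt with Δt = 2.
p: 0.46900 → 0.00152  (Δp = -0.46748)
p: 0.00152 → 0.20534  (Δp = +0.20382)
p: 0.20534 → 0.11647  (Δp = -0.08887)
p: 0.11647 → 0.15522  (Δp = +0.03875)
p: 0.15522 → 0.13832  (Δp = -0.01689)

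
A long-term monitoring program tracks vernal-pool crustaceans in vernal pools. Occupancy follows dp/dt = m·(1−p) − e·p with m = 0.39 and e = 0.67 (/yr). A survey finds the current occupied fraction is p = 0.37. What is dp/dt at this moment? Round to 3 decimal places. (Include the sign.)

-0.002

Colonization term: m·(1−p) = 0.39×0.6300 = 0.24570.
Extinction term: e·p = 0.24790.
dp/dt = 0.24570 − 0.24790 = -0.00220.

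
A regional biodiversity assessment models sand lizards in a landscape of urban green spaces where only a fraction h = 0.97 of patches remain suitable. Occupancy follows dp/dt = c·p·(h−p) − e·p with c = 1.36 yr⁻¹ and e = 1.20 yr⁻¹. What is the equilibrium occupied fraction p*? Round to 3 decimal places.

0.088

Setting dp/dt = 0 and dividing by p* gives c·(h−p*) = e.
So p* = h − e/c = 0.97 − 1.20/1.36 = 0.97 − 0.8824 = 0.0876.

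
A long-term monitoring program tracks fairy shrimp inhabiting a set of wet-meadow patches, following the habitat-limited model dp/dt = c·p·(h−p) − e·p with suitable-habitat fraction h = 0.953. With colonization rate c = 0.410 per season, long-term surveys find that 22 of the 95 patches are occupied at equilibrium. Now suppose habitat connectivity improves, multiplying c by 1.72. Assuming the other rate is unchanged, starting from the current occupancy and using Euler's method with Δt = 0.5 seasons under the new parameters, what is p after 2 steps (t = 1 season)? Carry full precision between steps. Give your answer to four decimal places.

Observed p* = 22/95 = 0.23158.
Balance c(h−p*) = e gives e = 0.410×(0.953 − 0.23158) = 0.29578.
Starting from p₀ = 0.23158; update p ← p + (dp/dt)·Δt with the new parameters.
  1  |  dp/dt·Δt = +0.024659  |  p_1 = 0.256238
  2  |  dp/dt·Δt = +0.025057  |  p_2 = 0.281295

0.2813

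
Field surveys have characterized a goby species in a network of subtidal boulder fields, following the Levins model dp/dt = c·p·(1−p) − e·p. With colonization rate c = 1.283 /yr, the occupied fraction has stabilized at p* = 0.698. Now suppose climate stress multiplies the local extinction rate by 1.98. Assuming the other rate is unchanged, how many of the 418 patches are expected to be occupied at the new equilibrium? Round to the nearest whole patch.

168

Balance c(1−p*) = e gives e = 1.283×(1 − 0.69800) = 0.38747.
New p* = 1 − e/c = 1 − 0.76719/1.28300 = 0.40203.
Expected occupied = 418 × 0.40203 = 168.05 ≈ 168.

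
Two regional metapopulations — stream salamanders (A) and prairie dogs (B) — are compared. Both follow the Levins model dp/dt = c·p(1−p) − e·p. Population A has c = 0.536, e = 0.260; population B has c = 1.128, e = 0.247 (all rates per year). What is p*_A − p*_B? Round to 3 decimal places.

-0.266

A: p*_A = 1 − 0.260/0.536 = 0.5149.
B: p*_B = 1 − 0.247/1.128 = 0.7810.
p*_A − p*_B = 0.5149 − 0.7810 = -0.2661.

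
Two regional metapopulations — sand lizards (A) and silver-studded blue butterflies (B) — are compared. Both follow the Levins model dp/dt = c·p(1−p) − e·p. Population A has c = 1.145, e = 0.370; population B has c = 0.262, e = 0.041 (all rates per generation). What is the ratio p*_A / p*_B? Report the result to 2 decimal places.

0.80

A: p*_A = 1 − 0.370/1.145 = 0.6769.
B: p*_B = 1 − 0.041/0.262 = 0.8435.
p*_A / p*_B = 0.6769/0.8435 = 0.8024.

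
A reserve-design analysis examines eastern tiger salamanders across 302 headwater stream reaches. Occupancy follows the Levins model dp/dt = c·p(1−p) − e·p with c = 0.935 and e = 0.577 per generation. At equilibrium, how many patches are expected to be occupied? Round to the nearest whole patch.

p* = 1 − e/c = 1 − 0.577/0.935 = 0.3829.
Expected occupied patches = N × p* = 302 × 0.3829 = 115.63 ≈ 116.

116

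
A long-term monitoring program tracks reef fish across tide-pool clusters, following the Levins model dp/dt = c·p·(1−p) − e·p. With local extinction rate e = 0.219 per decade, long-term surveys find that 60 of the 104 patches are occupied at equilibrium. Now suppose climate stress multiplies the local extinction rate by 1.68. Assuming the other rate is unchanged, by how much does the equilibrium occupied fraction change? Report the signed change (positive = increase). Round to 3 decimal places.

-0.288

Observed p* = 60/104 = 0.57692.
Balance c(1−p*) = e gives c = e/(1 − 0.57692) = 0.219/0.42308 = 0.51763.
New p* = 1 − e/c = 1 − 0.36792/0.51763 = 0.28922.
Δp* = 0.28922 − 0.57692 = -0.28770.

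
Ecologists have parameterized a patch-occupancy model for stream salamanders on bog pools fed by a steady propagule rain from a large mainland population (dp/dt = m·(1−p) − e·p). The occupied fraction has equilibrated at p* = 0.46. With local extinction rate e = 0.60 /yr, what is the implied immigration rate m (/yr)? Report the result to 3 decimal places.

At equilibrium m(1−p*) = e·p*, so m = e·p*/(1−p*).
m = 0.60 × 0.46 / 0.5400 = 0.2760/0.5400 = 0.5111.

0.511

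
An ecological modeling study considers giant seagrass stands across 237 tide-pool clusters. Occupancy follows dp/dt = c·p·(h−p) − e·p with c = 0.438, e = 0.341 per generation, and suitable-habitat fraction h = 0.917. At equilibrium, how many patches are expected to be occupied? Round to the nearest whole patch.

33

p* = h − e/c = 0.917 − 0.7785 = 0.1385.
Expected occupied patches = N × p* = 237 × 0.1385 = 32.82 ≈ 33.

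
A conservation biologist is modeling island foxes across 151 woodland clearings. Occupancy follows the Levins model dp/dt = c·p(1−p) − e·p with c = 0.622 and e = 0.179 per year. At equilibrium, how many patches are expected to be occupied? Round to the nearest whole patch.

108

p* = 1 − e/c = 1 − 0.179/0.622 = 0.7122.
Expected occupied patches = N × p* = 151 × 0.7122 = 107.55 ≈ 108.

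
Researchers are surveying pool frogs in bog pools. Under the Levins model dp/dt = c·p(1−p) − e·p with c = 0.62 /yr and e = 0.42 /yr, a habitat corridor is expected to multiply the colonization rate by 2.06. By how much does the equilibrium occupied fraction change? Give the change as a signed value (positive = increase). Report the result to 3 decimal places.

Before: p* = 1 − 0.42/0.62 = 0.3226.
After the change, c = 1.2772, e = 0.42, so p* = 1 − 0.42/1.2772 = 0.6712.
Δp* = 0.6712 − 0.3226 = +0.3486.

0.349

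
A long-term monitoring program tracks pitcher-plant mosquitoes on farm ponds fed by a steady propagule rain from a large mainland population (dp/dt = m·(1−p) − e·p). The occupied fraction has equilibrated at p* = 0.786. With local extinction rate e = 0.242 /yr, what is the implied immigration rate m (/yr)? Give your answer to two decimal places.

0.89

At equilibrium m(1−p*) = e·p*, so m = e·p*/(1−p*).
m = 0.242 × 0.786 / 0.2140 = 0.1902/0.2140 = 0.8888.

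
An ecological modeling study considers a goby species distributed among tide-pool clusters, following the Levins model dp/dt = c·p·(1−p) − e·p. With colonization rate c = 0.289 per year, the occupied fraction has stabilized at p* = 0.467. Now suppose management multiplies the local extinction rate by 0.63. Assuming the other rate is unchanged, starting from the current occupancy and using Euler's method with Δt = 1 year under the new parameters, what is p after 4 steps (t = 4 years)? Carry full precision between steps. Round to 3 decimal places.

0.559

Balance c(1−p*) = e gives e = 0.289×(1 − 0.46700) = 0.15404.
Starting from p₀ = 0.46700; update p ← p + (dp/dt)·Δt with the new parameters.
p: 0.46700 → 0.49362  (Δp = +0.02662)
p: 0.49362 → 0.51795  (Δp = +0.02434)
p: 0.51795 → 0.53985  (Δp = +0.02189)
p: 0.53985 → 0.55925  (Δp = +0.01940)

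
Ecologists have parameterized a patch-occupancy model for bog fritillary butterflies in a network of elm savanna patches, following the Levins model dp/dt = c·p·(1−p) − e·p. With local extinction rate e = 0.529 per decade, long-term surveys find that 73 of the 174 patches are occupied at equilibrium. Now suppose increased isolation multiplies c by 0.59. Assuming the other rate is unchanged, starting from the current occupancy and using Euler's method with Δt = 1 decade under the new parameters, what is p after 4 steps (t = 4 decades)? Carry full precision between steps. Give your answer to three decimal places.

0.208

Observed p* = 73/174 = 0.41954.
Balance c(1−p*) = e gives c = e/(1 − 0.41954) = 0.529/0.58046 = 0.91135.
Starting from p₀ = 0.41954; update p ← p + (dp/dt)·Δt with the new parameters.
t = 1: p = 0.41954 + (-0.09099) = 0.32855
t = 2: p = 0.32855 + (-0.05518) = 0.27336
t = 3: p = 0.27336 + (-0.03780) = 0.23556
t = 4: p = 0.23556 + (-0.02779) = 0.20777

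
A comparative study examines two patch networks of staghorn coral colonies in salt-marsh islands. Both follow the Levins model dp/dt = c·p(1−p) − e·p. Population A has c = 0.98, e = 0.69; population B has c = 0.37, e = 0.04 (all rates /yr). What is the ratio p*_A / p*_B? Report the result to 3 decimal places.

0.332

A: p*_A = 1 − 0.69/0.98 = 0.2959.
B: p*_B = 1 − 0.04/0.37 = 0.8919.
p*_A / p*_B = 0.2959/0.8919 = 0.3318.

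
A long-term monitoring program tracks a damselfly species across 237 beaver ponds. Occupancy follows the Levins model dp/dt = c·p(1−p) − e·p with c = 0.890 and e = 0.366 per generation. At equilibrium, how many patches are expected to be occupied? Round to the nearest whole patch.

p* = 1 − e/c = 1 − 0.366/0.890 = 0.5888.
Expected occupied patches = N × p* = 237 × 0.5888 = 139.54 ≈ 140.

140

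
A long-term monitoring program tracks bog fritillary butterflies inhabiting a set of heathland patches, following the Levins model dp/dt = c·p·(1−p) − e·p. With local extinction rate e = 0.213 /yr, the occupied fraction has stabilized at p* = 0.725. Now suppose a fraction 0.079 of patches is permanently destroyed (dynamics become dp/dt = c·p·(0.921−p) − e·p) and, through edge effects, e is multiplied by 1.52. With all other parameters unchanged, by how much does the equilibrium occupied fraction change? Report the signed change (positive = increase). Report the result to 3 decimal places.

-0.222

Balance c(1−p*) = e gives c = e/(1 − 0.72500) = 0.213/0.27500 = 0.77455.
New p* = 0.921 − e/c = 0.921 − 0.32376/0.77455 = 0.50300.
Δp* = 0.50300 − 0.72500 = -0.22200.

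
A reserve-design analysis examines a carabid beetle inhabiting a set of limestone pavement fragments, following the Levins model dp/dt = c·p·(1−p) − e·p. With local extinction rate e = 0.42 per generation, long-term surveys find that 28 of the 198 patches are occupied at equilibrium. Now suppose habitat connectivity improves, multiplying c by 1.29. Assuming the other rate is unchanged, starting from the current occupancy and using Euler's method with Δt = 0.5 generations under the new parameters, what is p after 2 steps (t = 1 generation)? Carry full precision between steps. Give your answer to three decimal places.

0.159

Observed p* = 28/198 = 0.14141.
Balance c(1−p*) = e gives c = e/(1 − 0.14141) = 0.42/0.85859 = 0.48918.
Starting from p₀ = 0.14141; update p ← p + (dp/dt)·Δt with the new parameters.
step 1: Δp = +0.00861, p = 0.15003
step 2: Δp = +0.00873, p = 0.15876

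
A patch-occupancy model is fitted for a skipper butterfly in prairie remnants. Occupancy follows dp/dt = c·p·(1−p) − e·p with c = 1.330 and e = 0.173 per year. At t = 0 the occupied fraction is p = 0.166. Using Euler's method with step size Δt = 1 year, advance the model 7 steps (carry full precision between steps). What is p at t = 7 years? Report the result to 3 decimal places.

0.870

Update rule: p ← p + [c·p·(1−p) − e·p]·Δt with Δt = 1.
t = 1: p = 0.16600 + (+0.15541) = 0.32141
t = 2: p = 0.32141 + (+0.23448) = 0.55589
t = 3: p = 0.55589 + (+0.23218) = 0.78807
t = 4: p = 0.78807 + (+0.08580) = 0.87386
t = 5: p = 0.87386 + (-0.00458) = 0.86929
t = 6: p = 0.86929 + (+0.00074) = 0.87002
t = 7: p = 0.87002 + (-0.00012) = 0.86991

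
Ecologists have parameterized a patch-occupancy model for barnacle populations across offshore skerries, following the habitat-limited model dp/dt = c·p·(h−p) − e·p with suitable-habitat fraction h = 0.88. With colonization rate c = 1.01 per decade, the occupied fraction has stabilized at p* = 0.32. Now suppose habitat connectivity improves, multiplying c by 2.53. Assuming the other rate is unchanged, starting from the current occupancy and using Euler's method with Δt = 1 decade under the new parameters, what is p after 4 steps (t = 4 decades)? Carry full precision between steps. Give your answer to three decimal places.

0.674

Balance c(h−p*) = e gives e = 1.01×(0.88 − 0.32000) = 0.56560.
Starting from p₀ = 0.32000; update p ← p + (dp/dt)·Δt with the new parameters.
  1  |  dp/dt·Δt = +0.276918  |  p_1 = 0.596918
  2  |  dp/dt·Δt = +0.094170  |  p_2 = 0.691088
  3  |  dp/dt·Δt = -0.057272  |  p_3 = 0.633816
  4  |  dp/dt·Δt = +0.040231  |  p_4 = 0.674047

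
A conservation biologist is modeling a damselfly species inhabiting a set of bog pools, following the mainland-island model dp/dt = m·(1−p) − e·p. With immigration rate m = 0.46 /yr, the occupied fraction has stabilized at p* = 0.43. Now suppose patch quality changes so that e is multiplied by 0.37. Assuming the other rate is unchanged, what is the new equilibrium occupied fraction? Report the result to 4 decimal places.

0.6709

Balance m(1−p*) = e·p* gives e = m(1−p*)/p* = 0.46×0.57000/0.43000 = 0.60977.
New p* = m/(m+e) = 0.46000/(0.46000+0.22561) = 0.67094.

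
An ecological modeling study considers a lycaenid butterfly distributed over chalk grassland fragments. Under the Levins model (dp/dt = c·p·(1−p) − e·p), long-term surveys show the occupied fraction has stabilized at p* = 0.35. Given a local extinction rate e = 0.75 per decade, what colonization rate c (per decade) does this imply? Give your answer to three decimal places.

1.154

At equilibrium c(1−p*) = e, so c = e/(1−p*).
c = 0.75/(1 − 0.35) = 0.75/0.6500 = 1.1538.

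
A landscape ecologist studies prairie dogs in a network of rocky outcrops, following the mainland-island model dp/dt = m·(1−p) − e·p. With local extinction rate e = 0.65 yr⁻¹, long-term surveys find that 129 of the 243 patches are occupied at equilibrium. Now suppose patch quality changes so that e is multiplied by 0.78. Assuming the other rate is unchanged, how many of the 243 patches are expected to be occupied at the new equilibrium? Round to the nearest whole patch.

Observed p* = 129/243 = 0.53086.
Balance m(1−p*) = e·p* gives m = e·p*/(1−p*) = 0.65×0.53086/0.46914 = 0.73551.
New p* = m/(m+e) = 0.73551/(0.73551+0.50700) = 0.59195.
Expected occupied = 243 × 0.59195 = 143.84 ≈ 144.

144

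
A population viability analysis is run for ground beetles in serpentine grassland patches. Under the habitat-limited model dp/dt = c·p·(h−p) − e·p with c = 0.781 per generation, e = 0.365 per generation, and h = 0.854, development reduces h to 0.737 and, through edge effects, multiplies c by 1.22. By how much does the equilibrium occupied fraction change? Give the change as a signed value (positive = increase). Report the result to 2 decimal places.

Before: p* = h − e/c = 0.854 − 0.365/0.781 = 0.854 − 0.4673 = 0.3867.
After: c = 0.95282, e = 0.365, h = 0.737; p* = 0.737 − 0.365/0.95282 = 0.3539.
Δp* = 0.3539 − 0.3867 = -0.0327.

-0.03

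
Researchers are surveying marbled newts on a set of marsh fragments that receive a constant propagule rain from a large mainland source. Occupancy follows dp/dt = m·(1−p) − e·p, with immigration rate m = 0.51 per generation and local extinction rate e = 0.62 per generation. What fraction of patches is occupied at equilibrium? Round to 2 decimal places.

At equilibrium the propagule rain into empty patches balances local extinction: m(1−p*) = e·p*.
p* = m/(m+e) = 0.51/(0.51+0.62) = 0.51/1.1300 = 0.4513.

0.45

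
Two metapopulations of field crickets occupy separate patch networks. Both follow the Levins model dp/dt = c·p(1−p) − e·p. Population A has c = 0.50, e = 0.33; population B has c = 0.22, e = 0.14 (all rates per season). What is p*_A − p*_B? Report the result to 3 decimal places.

-0.024

A: p*_A = 1 − 0.33/0.50 = 0.3400.
B: p*_B = 1 − 0.14/0.22 = 0.3636.
p*_A − p*_B = 0.3400 − 0.3636 = -0.0236.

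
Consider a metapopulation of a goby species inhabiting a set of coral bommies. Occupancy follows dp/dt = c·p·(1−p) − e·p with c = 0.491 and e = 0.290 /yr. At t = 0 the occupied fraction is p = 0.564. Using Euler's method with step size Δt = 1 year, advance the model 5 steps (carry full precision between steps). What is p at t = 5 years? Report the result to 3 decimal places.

Update rule: p ← p + [c·p·(1−p) − e·p]·Δt with Δt = 1.
p: 0.56400 → 0.52118  (Δp = -0.04282)
p: 0.52118 → 0.49257  (Δp = -0.02861)
p: 0.49257 → 0.47245  (Δp = -0.02012)
p: 0.47245 → 0.45781  (Δp = -0.01463)
p: 0.45781 → 0.44692  (Δp = -0.01089)

0.447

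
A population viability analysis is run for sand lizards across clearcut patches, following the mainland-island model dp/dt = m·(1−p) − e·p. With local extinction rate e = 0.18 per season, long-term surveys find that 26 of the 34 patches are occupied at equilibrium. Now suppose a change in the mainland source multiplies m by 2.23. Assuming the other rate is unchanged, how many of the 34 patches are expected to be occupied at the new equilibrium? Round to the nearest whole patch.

Observed p* = 26/34 = 0.76471.
Balance m(1−p*) = e·p* gives m = e·p*/(1−p*) = 0.18×0.76471/0.23529 = 0.58501.
New p* = m/(m+e) = 1.30457/(1.30457+0.18000) = 0.87875.
Expected occupied = 34 × 0.87875 = 29.88 ≈ 30.

30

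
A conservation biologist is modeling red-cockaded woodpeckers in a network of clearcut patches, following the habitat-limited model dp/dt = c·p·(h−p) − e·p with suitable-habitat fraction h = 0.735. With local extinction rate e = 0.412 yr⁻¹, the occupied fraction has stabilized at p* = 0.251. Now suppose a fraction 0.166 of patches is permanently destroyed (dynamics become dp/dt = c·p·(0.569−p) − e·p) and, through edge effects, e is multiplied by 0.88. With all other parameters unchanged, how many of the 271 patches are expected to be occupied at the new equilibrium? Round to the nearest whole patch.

Balance c(h−p*) = e gives c = e/(0.735 − 0.25100) = 0.412/0.48400 = 0.85124.
New p* = 0.569 − e/c = 0.569 − 0.36256/0.85124 = 0.14308.
Expected occupied = 271 × 0.14308 = 38.77 ≈ 39.

39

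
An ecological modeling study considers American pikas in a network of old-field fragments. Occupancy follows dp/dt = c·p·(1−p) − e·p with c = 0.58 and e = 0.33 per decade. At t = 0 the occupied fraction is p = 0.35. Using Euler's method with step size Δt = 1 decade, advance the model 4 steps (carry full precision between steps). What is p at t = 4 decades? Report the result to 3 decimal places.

0.400

Update rule: p ← p + [c·p·(1−p) − e·p]·Δt with Δt = 1.
  1  |  dp/dt·Δt = +0.016450  |  p_1 = 0.366450
  2  |  dp/dt·Δt = +0.013727  |  p_2 = 0.380177
  3  |  dp/dt·Δt = +0.011214  |  p_3 = 0.391391
  4  |  dp/dt·Δt = +0.008999  |  p_4 = 0.400390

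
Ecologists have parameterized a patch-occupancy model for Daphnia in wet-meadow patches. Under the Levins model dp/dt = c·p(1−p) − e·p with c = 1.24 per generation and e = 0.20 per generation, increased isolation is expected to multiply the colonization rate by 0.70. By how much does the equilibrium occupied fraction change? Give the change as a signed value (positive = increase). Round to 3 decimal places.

Before: p* = 1 − 0.20/1.24 = 0.8387.
After the change, c = 0.868, e = 0.2, so p* = 1 − 0.2/0.868 = 0.7696.
Δp* = 0.7696 − 0.8387 = -0.0691.

-0.069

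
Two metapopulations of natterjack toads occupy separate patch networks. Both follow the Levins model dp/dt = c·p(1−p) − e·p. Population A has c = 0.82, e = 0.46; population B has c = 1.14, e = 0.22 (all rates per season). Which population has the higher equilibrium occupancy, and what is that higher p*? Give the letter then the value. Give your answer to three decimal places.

B, 0.807

A: p*_A = 1 − 0.46/0.82 = 0.4390.
B: p*_B = 1 − 0.22/1.14 = 0.8070.
B is higher at 0.8070.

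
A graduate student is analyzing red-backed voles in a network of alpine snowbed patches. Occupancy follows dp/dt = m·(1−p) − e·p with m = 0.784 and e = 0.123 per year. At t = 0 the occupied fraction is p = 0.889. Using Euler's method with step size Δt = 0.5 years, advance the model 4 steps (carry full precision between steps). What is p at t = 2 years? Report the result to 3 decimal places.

0.867

Update rule: p ← p + [m·(1−p) − e·p]·Δt with Δt = 0.5.
step 1: Δp = -0.01116, p = 0.87784
step 2: Δp = -0.00610, p = 0.87174
step 3: Δp = -0.00333, p = 0.86841
step 4: Δp = -0.00182, p = 0.86658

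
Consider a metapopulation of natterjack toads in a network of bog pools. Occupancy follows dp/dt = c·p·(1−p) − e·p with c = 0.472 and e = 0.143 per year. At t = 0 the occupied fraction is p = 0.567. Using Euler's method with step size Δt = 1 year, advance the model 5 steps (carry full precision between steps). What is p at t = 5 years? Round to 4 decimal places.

0.6742

Update rule: p ← p + [c·p·(1−p) − e·p]·Δt with Δt = 1.
step 1: Δp = +0.03480, p = 0.60180
step 2: Δp = +0.02705, p = 0.62885
step 3: Δp = +0.02024, p = 0.64909
step 4: Δp = +0.01469, p = 0.66378
step 5: Δp = +0.01042, p = 0.67420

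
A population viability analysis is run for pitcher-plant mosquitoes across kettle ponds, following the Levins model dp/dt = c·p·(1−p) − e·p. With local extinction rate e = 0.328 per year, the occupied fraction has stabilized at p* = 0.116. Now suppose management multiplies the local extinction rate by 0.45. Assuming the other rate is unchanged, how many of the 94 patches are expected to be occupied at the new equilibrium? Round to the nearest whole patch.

57

Balance c(1−p*) = e gives c = e/(1 − 0.11600) = 0.328/0.88400 = 0.37104.
New p* = 1 − e/c = 1 − 0.14760/0.37104 = 0.60220.
Expected occupied = 94 × 0.60220 = 56.61 ≈ 57.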